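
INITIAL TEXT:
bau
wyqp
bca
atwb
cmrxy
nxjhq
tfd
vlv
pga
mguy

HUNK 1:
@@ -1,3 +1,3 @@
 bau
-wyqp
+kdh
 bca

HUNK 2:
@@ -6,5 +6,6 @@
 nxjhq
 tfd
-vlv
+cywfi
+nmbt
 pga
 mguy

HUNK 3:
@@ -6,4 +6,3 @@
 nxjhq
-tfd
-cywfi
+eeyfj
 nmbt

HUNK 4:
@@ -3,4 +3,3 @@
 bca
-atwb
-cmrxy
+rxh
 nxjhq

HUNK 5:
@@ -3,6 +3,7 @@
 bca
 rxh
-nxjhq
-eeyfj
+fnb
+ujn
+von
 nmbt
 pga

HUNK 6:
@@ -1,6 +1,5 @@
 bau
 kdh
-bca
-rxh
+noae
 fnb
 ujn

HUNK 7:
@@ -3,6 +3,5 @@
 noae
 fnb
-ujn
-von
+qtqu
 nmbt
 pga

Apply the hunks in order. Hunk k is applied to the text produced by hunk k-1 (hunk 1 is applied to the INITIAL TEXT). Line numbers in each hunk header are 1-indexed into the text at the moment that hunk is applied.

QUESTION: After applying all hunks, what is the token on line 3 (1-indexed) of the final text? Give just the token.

Hunk 1: at line 1 remove [wyqp] add [kdh] -> 10 lines: bau kdh bca atwb cmrxy nxjhq tfd vlv pga mguy
Hunk 2: at line 6 remove [vlv] add [cywfi,nmbt] -> 11 lines: bau kdh bca atwb cmrxy nxjhq tfd cywfi nmbt pga mguy
Hunk 3: at line 6 remove [tfd,cywfi] add [eeyfj] -> 10 lines: bau kdh bca atwb cmrxy nxjhq eeyfj nmbt pga mguy
Hunk 4: at line 3 remove [atwb,cmrxy] add [rxh] -> 9 lines: bau kdh bca rxh nxjhq eeyfj nmbt pga mguy
Hunk 5: at line 3 remove [nxjhq,eeyfj] add [fnb,ujn,von] -> 10 lines: bau kdh bca rxh fnb ujn von nmbt pga mguy
Hunk 6: at line 1 remove [bca,rxh] add [noae] -> 9 lines: bau kdh noae fnb ujn von nmbt pga mguy
Hunk 7: at line 3 remove [ujn,von] add [qtqu] -> 8 lines: bau kdh noae fnb qtqu nmbt pga mguy
Final line 3: noae

Answer: noae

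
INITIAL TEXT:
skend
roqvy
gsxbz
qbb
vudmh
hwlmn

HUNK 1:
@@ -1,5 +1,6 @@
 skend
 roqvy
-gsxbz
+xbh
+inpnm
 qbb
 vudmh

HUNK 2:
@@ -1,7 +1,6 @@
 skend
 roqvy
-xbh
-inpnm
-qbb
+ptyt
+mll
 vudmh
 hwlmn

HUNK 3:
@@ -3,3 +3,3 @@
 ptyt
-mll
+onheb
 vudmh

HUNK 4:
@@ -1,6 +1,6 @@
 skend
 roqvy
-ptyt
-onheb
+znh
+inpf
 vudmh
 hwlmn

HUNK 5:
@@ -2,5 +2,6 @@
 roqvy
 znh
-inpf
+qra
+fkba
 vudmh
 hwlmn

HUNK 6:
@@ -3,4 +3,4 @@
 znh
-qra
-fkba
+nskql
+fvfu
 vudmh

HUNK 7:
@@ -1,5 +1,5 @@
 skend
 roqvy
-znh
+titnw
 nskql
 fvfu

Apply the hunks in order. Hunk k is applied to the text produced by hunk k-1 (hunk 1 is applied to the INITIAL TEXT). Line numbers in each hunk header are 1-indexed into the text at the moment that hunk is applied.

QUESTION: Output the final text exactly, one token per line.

Answer: skend
roqvy
titnw
nskql
fvfu
vudmh
hwlmn

Derivation:
Hunk 1: at line 1 remove [gsxbz] add [xbh,inpnm] -> 7 lines: skend roqvy xbh inpnm qbb vudmh hwlmn
Hunk 2: at line 1 remove [xbh,inpnm,qbb] add [ptyt,mll] -> 6 lines: skend roqvy ptyt mll vudmh hwlmn
Hunk 3: at line 3 remove [mll] add [onheb] -> 6 lines: skend roqvy ptyt onheb vudmh hwlmn
Hunk 4: at line 1 remove [ptyt,onheb] add [znh,inpf] -> 6 lines: skend roqvy znh inpf vudmh hwlmn
Hunk 5: at line 2 remove [inpf] add [qra,fkba] -> 7 lines: skend roqvy znh qra fkba vudmh hwlmn
Hunk 6: at line 3 remove [qra,fkba] add [nskql,fvfu] -> 7 lines: skend roqvy znh nskql fvfu vudmh hwlmn
Hunk 7: at line 1 remove [znh] add [titnw] -> 7 lines: skend roqvy titnw nskql fvfu vudmh hwlmn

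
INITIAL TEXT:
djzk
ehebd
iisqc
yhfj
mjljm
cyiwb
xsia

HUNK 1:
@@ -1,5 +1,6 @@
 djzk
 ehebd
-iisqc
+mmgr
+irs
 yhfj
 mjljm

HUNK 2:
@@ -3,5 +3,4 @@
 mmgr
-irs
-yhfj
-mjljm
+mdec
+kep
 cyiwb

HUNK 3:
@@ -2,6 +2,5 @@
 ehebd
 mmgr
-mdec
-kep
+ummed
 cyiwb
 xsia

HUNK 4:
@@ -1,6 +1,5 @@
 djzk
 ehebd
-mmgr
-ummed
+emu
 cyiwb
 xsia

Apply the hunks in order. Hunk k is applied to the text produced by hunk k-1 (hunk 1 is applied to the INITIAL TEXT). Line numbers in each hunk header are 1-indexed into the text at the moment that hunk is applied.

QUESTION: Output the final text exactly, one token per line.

Hunk 1: at line 1 remove [iisqc] add [mmgr,irs] -> 8 lines: djzk ehebd mmgr irs yhfj mjljm cyiwb xsia
Hunk 2: at line 3 remove [irs,yhfj,mjljm] add [mdec,kep] -> 7 lines: djzk ehebd mmgr mdec kep cyiwb xsia
Hunk 3: at line 2 remove [mdec,kep] add [ummed] -> 6 lines: djzk ehebd mmgr ummed cyiwb xsia
Hunk 4: at line 1 remove [mmgr,ummed] add [emu] -> 5 lines: djzk ehebd emu cyiwb xsia

Answer: djzk
ehebd
emu
cyiwb
xsia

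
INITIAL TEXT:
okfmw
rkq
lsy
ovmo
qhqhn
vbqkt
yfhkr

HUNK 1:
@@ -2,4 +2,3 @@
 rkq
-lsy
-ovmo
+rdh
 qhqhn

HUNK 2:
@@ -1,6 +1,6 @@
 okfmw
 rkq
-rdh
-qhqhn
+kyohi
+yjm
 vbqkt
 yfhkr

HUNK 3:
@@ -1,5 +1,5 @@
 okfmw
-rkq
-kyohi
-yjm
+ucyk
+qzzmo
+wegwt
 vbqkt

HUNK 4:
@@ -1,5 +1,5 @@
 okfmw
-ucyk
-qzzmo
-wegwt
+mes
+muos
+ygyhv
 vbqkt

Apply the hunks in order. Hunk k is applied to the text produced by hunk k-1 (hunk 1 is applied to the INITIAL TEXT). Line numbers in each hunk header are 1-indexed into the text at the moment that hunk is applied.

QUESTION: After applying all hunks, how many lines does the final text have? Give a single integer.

Answer: 6

Derivation:
Hunk 1: at line 2 remove [lsy,ovmo] add [rdh] -> 6 lines: okfmw rkq rdh qhqhn vbqkt yfhkr
Hunk 2: at line 1 remove [rdh,qhqhn] add [kyohi,yjm] -> 6 lines: okfmw rkq kyohi yjm vbqkt yfhkr
Hunk 3: at line 1 remove [rkq,kyohi,yjm] add [ucyk,qzzmo,wegwt] -> 6 lines: okfmw ucyk qzzmo wegwt vbqkt yfhkr
Hunk 4: at line 1 remove [ucyk,qzzmo,wegwt] add [mes,muos,ygyhv] -> 6 lines: okfmw mes muos ygyhv vbqkt yfhkr
Final line count: 6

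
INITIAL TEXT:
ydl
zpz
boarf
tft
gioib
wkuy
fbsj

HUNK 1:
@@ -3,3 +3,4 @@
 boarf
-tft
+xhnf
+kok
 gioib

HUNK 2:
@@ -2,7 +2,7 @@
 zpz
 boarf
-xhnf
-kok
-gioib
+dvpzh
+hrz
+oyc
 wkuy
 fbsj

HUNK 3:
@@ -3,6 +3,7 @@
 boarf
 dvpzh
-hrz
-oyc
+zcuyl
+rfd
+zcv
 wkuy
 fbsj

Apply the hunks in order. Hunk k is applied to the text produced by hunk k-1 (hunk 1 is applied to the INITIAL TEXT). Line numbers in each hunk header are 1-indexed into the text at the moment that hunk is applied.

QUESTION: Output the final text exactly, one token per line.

Hunk 1: at line 3 remove [tft] add [xhnf,kok] -> 8 lines: ydl zpz boarf xhnf kok gioib wkuy fbsj
Hunk 2: at line 2 remove [xhnf,kok,gioib] add [dvpzh,hrz,oyc] -> 8 lines: ydl zpz boarf dvpzh hrz oyc wkuy fbsj
Hunk 3: at line 3 remove [hrz,oyc] add [zcuyl,rfd,zcv] -> 9 lines: ydl zpz boarf dvpzh zcuyl rfd zcv wkuy fbsj

Answer: ydl
zpz
boarf
dvpzh
zcuyl
rfd
zcv
wkuy
fbsj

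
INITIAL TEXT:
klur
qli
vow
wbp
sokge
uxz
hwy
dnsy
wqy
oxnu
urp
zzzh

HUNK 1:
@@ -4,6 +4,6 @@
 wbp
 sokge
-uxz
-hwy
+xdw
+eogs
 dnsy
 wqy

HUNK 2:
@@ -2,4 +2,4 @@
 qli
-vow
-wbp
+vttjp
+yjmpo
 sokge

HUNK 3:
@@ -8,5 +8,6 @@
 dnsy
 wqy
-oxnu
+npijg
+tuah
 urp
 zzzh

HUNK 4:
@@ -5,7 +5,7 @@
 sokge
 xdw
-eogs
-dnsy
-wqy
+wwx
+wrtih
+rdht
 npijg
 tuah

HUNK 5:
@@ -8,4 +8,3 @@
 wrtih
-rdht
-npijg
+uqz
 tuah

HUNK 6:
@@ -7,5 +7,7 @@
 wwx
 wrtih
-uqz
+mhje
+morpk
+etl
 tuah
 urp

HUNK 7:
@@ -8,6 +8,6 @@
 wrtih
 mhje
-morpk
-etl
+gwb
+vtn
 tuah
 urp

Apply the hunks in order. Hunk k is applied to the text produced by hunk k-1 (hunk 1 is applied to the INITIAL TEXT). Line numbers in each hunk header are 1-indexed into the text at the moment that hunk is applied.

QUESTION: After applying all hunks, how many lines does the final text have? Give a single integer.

Answer: 14

Derivation:
Hunk 1: at line 4 remove [uxz,hwy] add [xdw,eogs] -> 12 lines: klur qli vow wbp sokge xdw eogs dnsy wqy oxnu urp zzzh
Hunk 2: at line 2 remove [vow,wbp] add [vttjp,yjmpo] -> 12 lines: klur qli vttjp yjmpo sokge xdw eogs dnsy wqy oxnu urp zzzh
Hunk 3: at line 8 remove [oxnu] add [npijg,tuah] -> 13 lines: klur qli vttjp yjmpo sokge xdw eogs dnsy wqy npijg tuah urp zzzh
Hunk 4: at line 5 remove [eogs,dnsy,wqy] add [wwx,wrtih,rdht] -> 13 lines: klur qli vttjp yjmpo sokge xdw wwx wrtih rdht npijg tuah urp zzzh
Hunk 5: at line 8 remove [rdht,npijg] add [uqz] -> 12 lines: klur qli vttjp yjmpo sokge xdw wwx wrtih uqz tuah urp zzzh
Hunk 6: at line 7 remove [uqz] add [mhje,morpk,etl] -> 14 lines: klur qli vttjp yjmpo sokge xdw wwx wrtih mhje morpk etl tuah urp zzzh
Hunk 7: at line 8 remove [morpk,etl] add [gwb,vtn] -> 14 lines: klur qli vttjp yjmpo sokge xdw wwx wrtih mhje gwb vtn tuah urp zzzh
Final line count: 14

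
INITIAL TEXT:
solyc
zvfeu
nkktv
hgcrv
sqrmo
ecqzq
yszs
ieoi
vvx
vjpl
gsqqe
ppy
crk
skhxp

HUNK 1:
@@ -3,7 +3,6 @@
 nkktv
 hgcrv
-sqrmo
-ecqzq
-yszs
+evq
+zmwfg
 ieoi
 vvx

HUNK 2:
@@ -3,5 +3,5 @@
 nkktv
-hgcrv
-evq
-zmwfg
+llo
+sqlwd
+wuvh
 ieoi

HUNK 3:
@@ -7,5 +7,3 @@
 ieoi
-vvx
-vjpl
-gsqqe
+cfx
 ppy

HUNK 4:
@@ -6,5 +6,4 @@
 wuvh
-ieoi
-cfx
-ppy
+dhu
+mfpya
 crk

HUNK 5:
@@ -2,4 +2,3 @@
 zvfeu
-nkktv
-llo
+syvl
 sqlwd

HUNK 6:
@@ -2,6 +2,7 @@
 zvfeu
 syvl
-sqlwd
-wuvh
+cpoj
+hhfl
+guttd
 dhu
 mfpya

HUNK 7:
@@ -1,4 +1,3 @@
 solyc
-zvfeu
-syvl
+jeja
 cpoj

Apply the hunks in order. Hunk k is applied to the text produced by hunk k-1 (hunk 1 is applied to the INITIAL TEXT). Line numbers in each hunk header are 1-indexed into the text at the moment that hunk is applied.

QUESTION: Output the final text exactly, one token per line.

Answer: solyc
jeja
cpoj
hhfl
guttd
dhu
mfpya
crk
skhxp

Derivation:
Hunk 1: at line 3 remove [sqrmo,ecqzq,yszs] add [evq,zmwfg] -> 13 lines: solyc zvfeu nkktv hgcrv evq zmwfg ieoi vvx vjpl gsqqe ppy crk skhxp
Hunk 2: at line 3 remove [hgcrv,evq,zmwfg] add [llo,sqlwd,wuvh] -> 13 lines: solyc zvfeu nkktv llo sqlwd wuvh ieoi vvx vjpl gsqqe ppy crk skhxp
Hunk 3: at line 7 remove [vvx,vjpl,gsqqe] add [cfx] -> 11 lines: solyc zvfeu nkktv llo sqlwd wuvh ieoi cfx ppy crk skhxp
Hunk 4: at line 6 remove [ieoi,cfx,ppy] add [dhu,mfpya] -> 10 lines: solyc zvfeu nkktv llo sqlwd wuvh dhu mfpya crk skhxp
Hunk 5: at line 2 remove [nkktv,llo] add [syvl] -> 9 lines: solyc zvfeu syvl sqlwd wuvh dhu mfpya crk skhxp
Hunk 6: at line 2 remove [sqlwd,wuvh] add [cpoj,hhfl,guttd] -> 10 lines: solyc zvfeu syvl cpoj hhfl guttd dhu mfpya crk skhxp
Hunk 7: at line 1 remove [zvfeu,syvl] add [jeja] -> 9 lines: solyc jeja cpoj hhfl guttd dhu mfpya crk skhxp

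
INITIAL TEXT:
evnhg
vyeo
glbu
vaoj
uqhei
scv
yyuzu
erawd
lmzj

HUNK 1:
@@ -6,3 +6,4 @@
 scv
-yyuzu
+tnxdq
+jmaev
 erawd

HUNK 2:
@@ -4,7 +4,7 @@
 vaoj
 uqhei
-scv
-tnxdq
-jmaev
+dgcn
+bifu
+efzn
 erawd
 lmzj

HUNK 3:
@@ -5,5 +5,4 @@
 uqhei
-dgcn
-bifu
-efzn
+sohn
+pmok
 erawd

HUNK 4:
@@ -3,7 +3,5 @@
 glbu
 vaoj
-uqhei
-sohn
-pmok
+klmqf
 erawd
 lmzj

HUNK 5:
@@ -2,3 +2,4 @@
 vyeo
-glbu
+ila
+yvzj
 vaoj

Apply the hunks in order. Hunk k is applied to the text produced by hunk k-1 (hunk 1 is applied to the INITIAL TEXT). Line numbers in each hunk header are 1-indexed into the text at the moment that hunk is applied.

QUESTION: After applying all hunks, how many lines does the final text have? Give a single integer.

Answer: 8

Derivation:
Hunk 1: at line 6 remove [yyuzu] add [tnxdq,jmaev] -> 10 lines: evnhg vyeo glbu vaoj uqhei scv tnxdq jmaev erawd lmzj
Hunk 2: at line 4 remove [scv,tnxdq,jmaev] add [dgcn,bifu,efzn] -> 10 lines: evnhg vyeo glbu vaoj uqhei dgcn bifu efzn erawd lmzj
Hunk 3: at line 5 remove [dgcn,bifu,efzn] add [sohn,pmok] -> 9 lines: evnhg vyeo glbu vaoj uqhei sohn pmok erawd lmzj
Hunk 4: at line 3 remove [uqhei,sohn,pmok] add [klmqf] -> 7 lines: evnhg vyeo glbu vaoj klmqf erawd lmzj
Hunk 5: at line 2 remove [glbu] add [ila,yvzj] -> 8 lines: evnhg vyeo ila yvzj vaoj klmqf erawd lmzj
Final line count: 8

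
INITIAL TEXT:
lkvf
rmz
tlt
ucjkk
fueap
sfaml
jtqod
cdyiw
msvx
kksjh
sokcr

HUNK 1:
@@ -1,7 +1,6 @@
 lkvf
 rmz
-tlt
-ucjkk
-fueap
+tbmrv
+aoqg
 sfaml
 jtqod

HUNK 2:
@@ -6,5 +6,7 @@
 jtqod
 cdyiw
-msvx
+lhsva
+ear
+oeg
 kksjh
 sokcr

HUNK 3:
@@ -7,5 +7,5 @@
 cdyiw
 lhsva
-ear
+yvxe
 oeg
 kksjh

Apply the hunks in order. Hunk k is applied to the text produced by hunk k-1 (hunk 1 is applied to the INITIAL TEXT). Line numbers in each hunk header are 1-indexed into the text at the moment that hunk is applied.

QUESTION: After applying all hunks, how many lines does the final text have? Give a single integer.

Answer: 12

Derivation:
Hunk 1: at line 1 remove [tlt,ucjkk,fueap] add [tbmrv,aoqg] -> 10 lines: lkvf rmz tbmrv aoqg sfaml jtqod cdyiw msvx kksjh sokcr
Hunk 2: at line 6 remove [msvx] add [lhsva,ear,oeg] -> 12 lines: lkvf rmz tbmrv aoqg sfaml jtqod cdyiw lhsva ear oeg kksjh sokcr
Hunk 3: at line 7 remove [ear] add [yvxe] -> 12 lines: lkvf rmz tbmrv aoqg sfaml jtqod cdyiw lhsva yvxe oeg kksjh sokcr
Final line count: 12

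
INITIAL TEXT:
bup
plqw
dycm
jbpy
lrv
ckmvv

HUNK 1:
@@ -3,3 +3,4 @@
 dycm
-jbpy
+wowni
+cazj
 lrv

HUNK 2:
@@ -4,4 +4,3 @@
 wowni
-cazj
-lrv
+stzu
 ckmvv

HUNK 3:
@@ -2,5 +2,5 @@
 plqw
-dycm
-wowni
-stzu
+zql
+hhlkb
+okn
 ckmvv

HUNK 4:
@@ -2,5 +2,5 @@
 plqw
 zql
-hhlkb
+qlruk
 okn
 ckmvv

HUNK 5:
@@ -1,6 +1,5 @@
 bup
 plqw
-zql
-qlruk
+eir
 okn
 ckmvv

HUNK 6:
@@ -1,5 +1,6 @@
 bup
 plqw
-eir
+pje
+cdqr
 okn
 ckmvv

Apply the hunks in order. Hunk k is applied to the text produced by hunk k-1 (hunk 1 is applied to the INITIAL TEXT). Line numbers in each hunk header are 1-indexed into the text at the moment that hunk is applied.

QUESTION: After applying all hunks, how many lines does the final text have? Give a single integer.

Answer: 6

Derivation:
Hunk 1: at line 3 remove [jbpy] add [wowni,cazj] -> 7 lines: bup plqw dycm wowni cazj lrv ckmvv
Hunk 2: at line 4 remove [cazj,lrv] add [stzu] -> 6 lines: bup plqw dycm wowni stzu ckmvv
Hunk 3: at line 2 remove [dycm,wowni,stzu] add [zql,hhlkb,okn] -> 6 lines: bup plqw zql hhlkb okn ckmvv
Hunk 4: at line 2 remove [hhlkb] add [qlruk] -> 6 lines: bup plqw zql qlruk okn ckmvv
Hunk 5: at line 1 remove [zql,qlruk] add [eir] -> 5 lines: bup plqw eir okn ckmvv
Hunk 6: at line 1 remove [eir] add [pje,cdqr] -> 6 lines: bup plqw pje cdqr okn ckmvv
Final line count: 6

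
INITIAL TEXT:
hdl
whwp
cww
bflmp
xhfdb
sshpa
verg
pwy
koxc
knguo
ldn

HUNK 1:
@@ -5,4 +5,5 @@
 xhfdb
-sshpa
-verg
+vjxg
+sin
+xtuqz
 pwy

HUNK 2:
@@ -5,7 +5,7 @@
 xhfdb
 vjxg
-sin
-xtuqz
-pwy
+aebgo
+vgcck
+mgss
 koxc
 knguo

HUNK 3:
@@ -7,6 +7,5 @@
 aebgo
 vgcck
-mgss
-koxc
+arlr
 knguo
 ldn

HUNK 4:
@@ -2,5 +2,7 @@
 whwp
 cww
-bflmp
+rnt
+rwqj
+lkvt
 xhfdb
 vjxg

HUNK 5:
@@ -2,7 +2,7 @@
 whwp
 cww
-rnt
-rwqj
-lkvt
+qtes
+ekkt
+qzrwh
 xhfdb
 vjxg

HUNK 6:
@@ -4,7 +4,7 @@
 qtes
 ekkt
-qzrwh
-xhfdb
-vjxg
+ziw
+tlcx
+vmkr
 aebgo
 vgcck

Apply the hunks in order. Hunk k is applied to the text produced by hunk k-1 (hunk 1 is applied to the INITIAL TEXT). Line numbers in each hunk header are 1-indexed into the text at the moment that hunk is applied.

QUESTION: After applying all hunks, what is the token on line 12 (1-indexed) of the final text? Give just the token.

Hunk 1: at line 5 remove [sshpa,verg] add [vjxg,sin,xtuqz] -> 12 lines: hdl whwp cww bflmp xhfdb vjxg sin xtuqz pwy koxc knguo ldn
Hunk 2: at line 5 remove [sin,xtuqz,pwy] add [aebgo,vgcck,mgss] -> 12 lines: hdl whwp cww bflmp xhfdb vjxg aebgo vgcck mgss koxc knguo ldn
Hunk 3: at line 7 remove [mgss,koxc] add [arlr] -> 11 lines: hdl whwp cww bflmp xhfdb vjxg aebgo vgcck arlr knguo ldn
Hunk 4: at line 2 remove [bflmp] add [rnt,rwqj,lkvt] -> 13 lines: hdl whwp cww rnt rwqj lkvt xhfdb vjxg aebgo vgcck arlr knguo ldn
Hunk 5: at line 2 remove [rnt,rwqj,lkvt] add [qtes,ekkt,qzrwh] -> 13 lines: hdl whwp cww qtes ekkt qzrwh xhfdb vjxg aebgo vgcck arlr knguo ldn
Hunk 6: at line 4 remove [qzrwh,xhfdb,vjxg] add [ziw,tlcx,vmkr] -> 13 lines: hdl whwp cww qtes ekkt ziw tlcx vmkr aebgo vgcck arlr knguo ldn
Final line 12: knguo

Answer: knguo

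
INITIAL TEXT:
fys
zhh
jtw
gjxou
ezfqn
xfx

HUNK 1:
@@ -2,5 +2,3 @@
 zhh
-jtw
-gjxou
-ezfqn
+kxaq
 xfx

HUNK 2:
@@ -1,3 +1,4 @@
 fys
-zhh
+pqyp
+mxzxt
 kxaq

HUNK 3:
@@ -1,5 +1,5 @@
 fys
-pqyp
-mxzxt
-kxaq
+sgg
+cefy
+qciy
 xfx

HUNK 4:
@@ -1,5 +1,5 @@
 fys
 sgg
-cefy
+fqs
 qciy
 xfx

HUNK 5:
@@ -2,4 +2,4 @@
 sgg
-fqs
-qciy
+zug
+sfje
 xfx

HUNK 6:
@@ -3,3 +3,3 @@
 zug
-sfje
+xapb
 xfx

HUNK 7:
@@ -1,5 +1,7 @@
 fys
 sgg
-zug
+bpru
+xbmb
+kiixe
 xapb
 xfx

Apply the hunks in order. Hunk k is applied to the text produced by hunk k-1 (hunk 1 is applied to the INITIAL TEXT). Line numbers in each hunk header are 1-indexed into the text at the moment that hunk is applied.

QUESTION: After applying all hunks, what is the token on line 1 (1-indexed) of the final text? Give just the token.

Answer: fys

Derivation:
Hunk 1: at line 2 remove [jtw,gjxou,ezfqn] add [kxaq] -> 4 lines: fys zhh kxaq xfx
Hunk 2: at line 1 remove [zhh] add [pqyp,mxzxt] -> 5 lines: fys pqyp mxzxt kxaq xfx
Hunk 3: at line 1 remove [pqyp,mxzxt,kxaq] add [sgg,cefy,qciy] -> 5 lines: fys sgg cefy qciy xfx
Hunk 4: at line 1 remove [cefy] add [fqs] -> 5 lines: fys sgg fqs qciy xfx
Hunk 5: at line 2 remove [fqs,qciy] add [zug,sfje] -> 5 lines: fys sgg zug sfje xfx
Hunk 6: at line 3 remove [sfje] add [xapb] -> 5 lines: fys sgg zug xapb xfx
Hunk 7: at line 1 remove [zug] add [bpru,xbmb,kiixe] -> 7 lines: fys sgg bpru xbmb kiixe xapb xfx
Final line 1: fys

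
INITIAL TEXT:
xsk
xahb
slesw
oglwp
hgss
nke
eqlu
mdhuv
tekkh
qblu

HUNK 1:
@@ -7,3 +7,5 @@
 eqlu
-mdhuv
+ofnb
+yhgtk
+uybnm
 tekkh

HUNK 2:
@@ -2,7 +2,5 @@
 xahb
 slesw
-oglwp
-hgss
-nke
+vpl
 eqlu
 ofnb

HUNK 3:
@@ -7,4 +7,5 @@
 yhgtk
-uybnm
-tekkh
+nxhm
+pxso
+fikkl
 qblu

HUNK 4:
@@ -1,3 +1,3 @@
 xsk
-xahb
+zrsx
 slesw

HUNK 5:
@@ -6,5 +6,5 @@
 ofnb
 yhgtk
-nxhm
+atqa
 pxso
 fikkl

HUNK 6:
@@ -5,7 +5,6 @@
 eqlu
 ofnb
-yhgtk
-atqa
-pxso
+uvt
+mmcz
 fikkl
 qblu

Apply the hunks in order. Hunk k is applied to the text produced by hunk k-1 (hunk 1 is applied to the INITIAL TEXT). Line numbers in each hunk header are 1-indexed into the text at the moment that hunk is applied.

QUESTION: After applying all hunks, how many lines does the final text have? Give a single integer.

Hunk 1: at line 7 remove [mdhuv] add [ofnb,yhgtk,uybnm] -> 12 lines: xsk xahb slesw oglwp hgss nke eqlu ofnb yhgtk uybnm tekkh qblu
Hunk 2: at line 2 remove [oglwp,hgss,nke] add [vpl] -> 10 lines: xsk xahb slesw vpl eqlu ofnb yhgtk uybnm tekkh qblu
Hunk 3: at line 7 remove [uybnm,tekkh] add [nxhm,pxso,fikkl] -> 11 lines: xsk xahb slesw vpl eqlu ofnb yhgtk nxhm pxso fikkl qblu
Hunk 4: at line 1 remove [xahb] add [zrsx] -> 11 lines: xsk zrsx slesw vpl eqlu ofnb yhgtk nxhm pxso fikkl qblu
Hunk 5: at line 6 remove [nxhm] add [atqa] -> 11 lines: xsk zrsx slesw vpl eqlu ofnb yhgtk atqa pxso fikkl qblu
Hunk 6: at line 5 remove [yhgtk,atqa,pxso] add [uvt,mmcz] -> 10 lines: xsk zrsx slesw vpl eqlu ofnb uvt mmcz fikkl qblu
Final line count: 10

Answer: 10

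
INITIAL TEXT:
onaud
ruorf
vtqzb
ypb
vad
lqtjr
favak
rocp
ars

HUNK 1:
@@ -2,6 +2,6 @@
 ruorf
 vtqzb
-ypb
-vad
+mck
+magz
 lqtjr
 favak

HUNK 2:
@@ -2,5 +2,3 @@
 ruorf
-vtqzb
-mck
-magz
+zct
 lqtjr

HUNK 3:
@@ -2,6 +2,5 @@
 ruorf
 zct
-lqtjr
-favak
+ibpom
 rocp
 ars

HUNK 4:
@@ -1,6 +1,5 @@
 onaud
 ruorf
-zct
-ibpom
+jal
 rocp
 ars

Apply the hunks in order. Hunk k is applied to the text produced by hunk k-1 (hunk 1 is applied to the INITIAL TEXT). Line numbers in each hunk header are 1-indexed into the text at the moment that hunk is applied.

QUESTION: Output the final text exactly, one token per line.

Answer: onaud
ruorf
jal
rocp
ars

Derivation:
Hunk 1: at line 2 remove [ypb,vad] add [mck,magz] -> 9 lines: onaud ruorf vtqzb mck magz lqtjr favak rocp ars
Hunk 2: at line 2 remove [vtqzb,mck,magz] add [zct] -> 7 lines: onaud ruorf zct lqtjr favak rocp ars
Hunk 3: at line 2 remove [lqtjr,favak] add [ibpom] -> 6 lines: onaud ruorf zct ibpom rocp ars
Hunk 4: at line 1 remove [zct,ibpom] add [jal] -> 5 lines: onaud ruorf jal rocp ars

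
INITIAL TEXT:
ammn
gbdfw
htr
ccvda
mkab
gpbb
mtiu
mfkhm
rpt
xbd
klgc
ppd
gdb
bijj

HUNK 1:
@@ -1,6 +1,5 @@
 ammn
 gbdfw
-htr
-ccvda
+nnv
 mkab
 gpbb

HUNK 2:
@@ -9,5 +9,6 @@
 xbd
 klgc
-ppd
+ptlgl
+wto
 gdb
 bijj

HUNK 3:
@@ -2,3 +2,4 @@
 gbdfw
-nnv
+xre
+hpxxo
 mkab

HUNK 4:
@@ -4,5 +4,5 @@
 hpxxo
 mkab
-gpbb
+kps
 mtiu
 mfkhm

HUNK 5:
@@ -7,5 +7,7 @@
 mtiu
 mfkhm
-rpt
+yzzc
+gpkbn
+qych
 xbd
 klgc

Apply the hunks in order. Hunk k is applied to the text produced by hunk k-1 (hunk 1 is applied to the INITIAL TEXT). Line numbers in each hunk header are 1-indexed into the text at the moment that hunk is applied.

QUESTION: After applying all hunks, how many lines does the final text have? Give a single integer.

Hunk 1: at line 1 remove [htr,ccvda] add [nnv] -> 13 lines: ammn gbdfw nnv mkab gpbb mtiu mfkhm rpt xbd klgc ppd gdb bijj
Hunk 2: at line 9 remove [ppd] add [ptlgl,wto] -> 14 lines: ammn gbdfw nnv mkab gpbb mtiu mfkhm rpt xbd klgc ptlgl wto gdb bijj
Hunk 3: at line 2 remove [nnv] add [xre,hpxxo] -> 15 lines: ammn gbdfw xre hpxxo mkab gpbb mtiu mfkhm rpt xbd klgc ptlgl wto gdb bijj
Hunk 4: at line 4 remove [gpbb] add [kps] -> 15 lines: ammn gbdfw xre hpxxo mkab kps mtiu mfkhm rpt xbd klgc ptlgl wto gdb bijj
Hunk 5: at line 7 remove [rpt] add [yzzc,gpkbn,qych] -> 17 lines: ammn gbdfw xre hpxxo mkab kps mtiu mfkhm yzzc gpkbn qych xbd klgc ptlgl wto gdb bijj
Final line count: 17

Answer: 17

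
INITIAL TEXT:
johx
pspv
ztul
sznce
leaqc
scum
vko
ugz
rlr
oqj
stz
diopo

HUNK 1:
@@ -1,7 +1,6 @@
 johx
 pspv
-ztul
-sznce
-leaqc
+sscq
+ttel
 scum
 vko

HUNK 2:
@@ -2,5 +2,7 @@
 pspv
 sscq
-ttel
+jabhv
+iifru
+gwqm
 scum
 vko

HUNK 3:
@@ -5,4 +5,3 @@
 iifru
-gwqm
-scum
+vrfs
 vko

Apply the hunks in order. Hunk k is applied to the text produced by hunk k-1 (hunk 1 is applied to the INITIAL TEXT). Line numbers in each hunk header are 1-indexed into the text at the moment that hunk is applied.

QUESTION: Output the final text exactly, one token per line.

Answer: johx
pspv
sscq
jabhv
iifru
vrfs
vko
ugz
rlr
oqj
stz
diopo

Derivation:
Hunk 1: at line 1 remove [ztul,sznce,leaqc] add [sscq,ttel] -> 11 lines: johx pspv sscq ttel scum vko ugz rlr oqj stz diopo
Hunk 2: at line 2 remove [ttel] add [jabhv,iifru,gwqm] -> 13 lines: johx pspv sscq jabhv iifru gwqm scum vko ugz rlr oqj stz diopo
Hunk 3: at line 5 remove [gwqm,scum] add [vrfs] -> 12 lines: johx pspv sscq jabhv iifru vrfs vko ugz rlr oqj stz diopo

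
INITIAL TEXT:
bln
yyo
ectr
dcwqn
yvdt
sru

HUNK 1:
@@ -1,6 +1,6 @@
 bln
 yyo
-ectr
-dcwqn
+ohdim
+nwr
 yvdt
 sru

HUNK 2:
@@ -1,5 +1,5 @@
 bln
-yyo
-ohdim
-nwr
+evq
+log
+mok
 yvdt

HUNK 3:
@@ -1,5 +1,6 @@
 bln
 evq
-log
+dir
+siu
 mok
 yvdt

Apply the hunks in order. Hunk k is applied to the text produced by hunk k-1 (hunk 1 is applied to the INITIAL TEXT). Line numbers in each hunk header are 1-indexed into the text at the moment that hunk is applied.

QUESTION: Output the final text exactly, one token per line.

Hunk 1: at line 1 remove [ectr,dcwqn] add [ohdim,nwr] -> 6 lines: bln yyo ohdim nwr yvdt sru
Hunk 2: at line 1 remove [yyo,ohdim,nwr] add [evq,log,mok] -> 6 lines: bln evq log mok yvdt sru
Hunk 3: at line 1 remove [log] add [dir,siu] -> 7 lines: bln evq dir siu mok yvdt sru

Answer: bln
evq
dir
siu
mok
yvdt
sru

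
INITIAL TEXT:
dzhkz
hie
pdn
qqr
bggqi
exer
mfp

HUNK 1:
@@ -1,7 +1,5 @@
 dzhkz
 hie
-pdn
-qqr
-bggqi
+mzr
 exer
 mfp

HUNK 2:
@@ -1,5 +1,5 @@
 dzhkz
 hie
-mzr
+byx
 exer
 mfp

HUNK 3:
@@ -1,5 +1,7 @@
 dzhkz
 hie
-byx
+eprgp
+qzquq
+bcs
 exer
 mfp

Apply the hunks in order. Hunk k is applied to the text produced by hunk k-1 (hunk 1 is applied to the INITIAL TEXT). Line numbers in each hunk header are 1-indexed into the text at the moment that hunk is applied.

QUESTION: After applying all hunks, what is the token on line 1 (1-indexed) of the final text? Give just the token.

Hunk 1: at line 1 remove [pdn,qqr,bggqi] add [mzr] -> 5 lines: dzhkz hie mzr exer mfp
Hunk 2: at line 1 remove [mzr] add [byx] -> 5 lines: dzhkz hie byx exer mfp
Hunk 3: at line 1 remove [byx] add [eprgp,qzquq,bcs] -> 7 lines: dzhkz hie eprgp qzquq bcs exer mfp
Final line 1: dzhkz

Answer: dzhkz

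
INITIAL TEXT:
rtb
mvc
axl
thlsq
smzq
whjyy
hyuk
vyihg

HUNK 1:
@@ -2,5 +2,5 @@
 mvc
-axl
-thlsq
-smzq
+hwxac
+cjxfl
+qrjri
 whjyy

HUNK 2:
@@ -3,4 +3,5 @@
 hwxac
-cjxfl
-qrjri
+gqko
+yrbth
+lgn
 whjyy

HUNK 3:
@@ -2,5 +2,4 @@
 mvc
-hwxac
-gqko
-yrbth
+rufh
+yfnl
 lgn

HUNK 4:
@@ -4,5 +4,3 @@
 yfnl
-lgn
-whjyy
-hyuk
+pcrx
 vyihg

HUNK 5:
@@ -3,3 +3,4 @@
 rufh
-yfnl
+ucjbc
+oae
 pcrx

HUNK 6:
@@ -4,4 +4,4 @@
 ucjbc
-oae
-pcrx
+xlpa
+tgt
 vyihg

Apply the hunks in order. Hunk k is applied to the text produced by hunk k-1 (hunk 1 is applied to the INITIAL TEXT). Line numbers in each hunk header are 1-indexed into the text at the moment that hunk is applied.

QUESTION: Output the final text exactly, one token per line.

Answer: rtb
mvc
rufh
ucjbc
xlpa
tgt
vyihg

Derivation:
Hunk 1: at line 2 remove [axl,thlsq,smzq] add [hwxac,cjxfl,qrjri] -> 8 lines: rtb mvc hwxac cjxfl qrjri whjyy hyuk vyihg
Hunk 2: at line 3 remove [cjxfl,qrjri] add [gqko,yrbth,lgn] -> 9 lines: rtb mvc hwxac gqko yrbth lgn whjyy hyuk vyihg
Hunk 3: at line 2 remove [hwxac,gqko,yrbth] add [rufh,yfnl] -> 8 lines: rtb mvc rufh yfnl lgn whjyy hyuk vyihg
Hunk 4: at line 4 remove [lgn,whjyy,hyuk] add [pcrx] -> 6 lines: rtb mvc rufh yfnl pcrx vyihg
Hunk 5: at line 3 remove [yfnl] add [ucjbc,oae] -> 7 lines: rtb mvc rufh ucjbc oae pcrx vyihg
Hunk 6: at line 4 remove [oae,pcrx] add [xlpa,tgt] -> 7 lines: rtb mvc rufh ucjbc xlpa tgt vyihg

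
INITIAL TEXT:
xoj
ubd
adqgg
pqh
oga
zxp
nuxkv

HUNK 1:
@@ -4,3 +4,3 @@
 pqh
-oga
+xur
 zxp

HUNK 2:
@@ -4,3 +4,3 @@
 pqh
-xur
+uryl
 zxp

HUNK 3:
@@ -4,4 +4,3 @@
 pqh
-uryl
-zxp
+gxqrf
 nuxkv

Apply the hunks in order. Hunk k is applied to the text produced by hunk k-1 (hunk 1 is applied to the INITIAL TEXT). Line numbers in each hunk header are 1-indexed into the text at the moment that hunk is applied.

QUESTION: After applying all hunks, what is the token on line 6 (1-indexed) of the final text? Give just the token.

Answer: nuxkv

Derivation:
Hunk 1: at line 4 remove [oga] add [xur] -> 7 lines: xoj ubd adqgg pqh xur zxp nuxkv
Hunk 2: at line 4 remove [xur] add [uryl] -> 7 lines: xoj ubd adqgg pqh uryl zxp nuxkv
Hunk 3: at line 4 remove [uryl,zxp] add [gxqrf] -> 6 lines: xoj ubd adqgg pqh gxqrf nuxkv
Final line 6: nuxkv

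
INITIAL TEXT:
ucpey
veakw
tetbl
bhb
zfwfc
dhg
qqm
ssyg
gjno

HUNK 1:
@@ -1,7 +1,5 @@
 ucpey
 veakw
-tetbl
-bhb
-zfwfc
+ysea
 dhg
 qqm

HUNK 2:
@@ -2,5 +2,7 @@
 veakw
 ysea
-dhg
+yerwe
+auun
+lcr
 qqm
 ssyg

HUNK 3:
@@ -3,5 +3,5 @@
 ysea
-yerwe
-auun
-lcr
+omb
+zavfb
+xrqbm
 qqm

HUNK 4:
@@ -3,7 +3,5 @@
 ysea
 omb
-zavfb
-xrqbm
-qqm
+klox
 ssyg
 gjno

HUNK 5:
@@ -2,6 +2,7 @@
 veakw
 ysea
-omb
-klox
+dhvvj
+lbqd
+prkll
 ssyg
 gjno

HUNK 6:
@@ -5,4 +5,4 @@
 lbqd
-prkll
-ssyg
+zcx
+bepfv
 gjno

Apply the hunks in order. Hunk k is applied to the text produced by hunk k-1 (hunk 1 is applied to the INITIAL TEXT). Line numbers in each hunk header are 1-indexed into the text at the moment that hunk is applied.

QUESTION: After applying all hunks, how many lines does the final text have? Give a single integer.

Hunk 1: at line 1 remove [tetbl,bhb,zfwfc] add [ysea] -> 7 lines: ucpey veakw ysea dhg qqm ssyg gjno
Hunk 2: at line 2 remove [dhg] add [yerwe,auun,lcr] -> 9 lines: ucpey veakw ysea yerwe auun lcr qqm ssyg gjno
Hunk 3: at line 3 remove [yerwe,auun,lcr] add [omb,zavfb,xrqbm] -> 9 lines: ucpey veakw ysea omb zavfb xrqbm qqm ssyg gjno
Hunk 4: at line 3 remove [zavfb,xrqbm,qqm] add [klox] -> 7 lines: ucpey veakw ysea omb klox ssyg gjno
Hunk 5: at line 2 remove [omb,klox] add [dhvvj,lbqd,prkll] -> 8 lines: ucpey veakw ysea dhvvj lbqd prkll ssyg gjno
Hunk 6: at line 5 remove [prkll,ssyg] add [zcx,bepfv] -> 8 lines: ucpey veakw ysea dhvvj lbqd zcx bepfv gjno
Final line count: 8

Answer: 8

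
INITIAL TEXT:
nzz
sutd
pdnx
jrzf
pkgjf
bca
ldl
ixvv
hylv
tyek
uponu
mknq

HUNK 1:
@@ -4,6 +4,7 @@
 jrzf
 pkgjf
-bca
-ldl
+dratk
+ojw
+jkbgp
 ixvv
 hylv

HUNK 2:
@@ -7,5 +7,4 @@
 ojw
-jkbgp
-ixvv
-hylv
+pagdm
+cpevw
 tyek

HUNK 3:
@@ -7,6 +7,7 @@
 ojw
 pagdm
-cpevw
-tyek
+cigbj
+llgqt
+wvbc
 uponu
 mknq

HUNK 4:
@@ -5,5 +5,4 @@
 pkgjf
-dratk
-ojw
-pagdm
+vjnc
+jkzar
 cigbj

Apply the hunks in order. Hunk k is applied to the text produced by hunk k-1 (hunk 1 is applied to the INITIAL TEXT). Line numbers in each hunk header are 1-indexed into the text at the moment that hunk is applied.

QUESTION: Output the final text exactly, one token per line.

Hunk 1: at line 4 remove [bca,ldl] add [dratk,ojw,jkbgp] -> 13 lines: nzz sutd pdnx jrzf pkgjf dratk ojw jkbgp ixvv hylv tyek uponu mknq
Hunk 2: at line 7 remove [jkbgp,ixvv,hylv] add [pagdm,cpevw] -> 12 lines: nzz sutd pdnx jrzf pkgjf dratk ojw pagdm cpevw tyek uponu mknq
Hunk 3: at line 7 remove [cpevw,tyek] add [cigbj,llgqt,wvbc] -> 13 lines: nzz sutd pdnx jrzf pkgjf dratk ojw pagdm cigbj llgqt wvbc uponu mknq
Hunk 4: at line 5 remove [dratk,ojw,pagdm] add [vjnc,jkzar] -> 12 lines: nzz sutd pdnx jrzf pkgjf vjnc jkzar cigbj llgqt wvbc uponu mknq

Answer: nzz
sutd
pdnx
jrzf
pkgjf
vjnc
jkzar
cigbj
llgqt
wvbc
uponu
mknq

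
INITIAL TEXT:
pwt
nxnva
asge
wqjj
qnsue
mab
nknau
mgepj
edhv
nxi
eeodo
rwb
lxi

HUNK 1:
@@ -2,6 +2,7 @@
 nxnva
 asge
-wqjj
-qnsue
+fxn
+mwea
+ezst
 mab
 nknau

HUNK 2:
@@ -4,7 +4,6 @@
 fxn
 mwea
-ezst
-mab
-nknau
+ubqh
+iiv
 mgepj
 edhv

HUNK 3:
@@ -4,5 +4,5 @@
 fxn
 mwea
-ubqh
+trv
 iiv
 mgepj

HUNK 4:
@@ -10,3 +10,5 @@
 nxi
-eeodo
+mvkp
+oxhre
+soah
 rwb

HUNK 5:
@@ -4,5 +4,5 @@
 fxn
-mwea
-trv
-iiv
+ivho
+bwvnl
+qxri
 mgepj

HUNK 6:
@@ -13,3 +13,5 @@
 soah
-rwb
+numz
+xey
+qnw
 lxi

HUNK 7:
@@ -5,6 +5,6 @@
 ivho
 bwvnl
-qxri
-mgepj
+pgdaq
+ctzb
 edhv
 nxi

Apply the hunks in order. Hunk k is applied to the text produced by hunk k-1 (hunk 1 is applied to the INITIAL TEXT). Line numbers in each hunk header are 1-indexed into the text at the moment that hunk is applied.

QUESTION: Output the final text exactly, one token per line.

Answer: pwt
nxnva
asge
fxn
ivho
bwvnl
pgdaq
ctzb
edhv
nxi
mvkp
oxhre
soah
numz
xey
qnw
lxi

Derivation:
Hunk 1: at line 2 remove [wqjj,qnsue] add [fxn,mwea,ezst] -> 14 lines: pwt nxnva asge fxn mwea ezst mab nknau mgepj edhv nxi eeodo rwb lxi
Hunk 2: at line 4 remove [ezst,mab,nknau] add [ubqh,iiv] -> 13 lines: pwt nxnva asge fxn mwea ubqh iiv mgepj edhv nxi eeodo rwb lxi
Hunk 3: at line 4 remove [ubqh] add [trv] -> 13 lines: pwt nxnva asge fxn mwea trv iiv mgepj edhv nxi eeodo rwb lxi
Hunk 4: at line 10 remove [eeodo] add [mvkp,oxhre,soah] -> 15 lines: pwt nxnva asge fxn mwea trv iiv mgepj edhv nxi mvkp oxhre soah rwb lxi
Hunk 5: at line 4 remove [mwea,trv,iiv] add [ivho,bwvnl,qxri] -> 15 lines: pwt nxnva asge fxn ivho bwvnl qxri mgepj edhv nxi mvkp oxhre soah rwb lxi
Hunk 6: at line 13 remove [rwb] add [numz,xey,qnw] -> 17 lines: pwt nxnva asge fxn ivho bwvnl qxri mgepj edhv nxi mvkp oxhre soah numz xey qnw lxi
Hunk 7: at line 5 remove [qxri,mgepj] add [pgdaq,ctzb] -> 17 lines: pwt nxnva asge fxn ivho bwvnl pgdaq ctzb edhv nxi mvkp oxhre soah numz xey qnw lxi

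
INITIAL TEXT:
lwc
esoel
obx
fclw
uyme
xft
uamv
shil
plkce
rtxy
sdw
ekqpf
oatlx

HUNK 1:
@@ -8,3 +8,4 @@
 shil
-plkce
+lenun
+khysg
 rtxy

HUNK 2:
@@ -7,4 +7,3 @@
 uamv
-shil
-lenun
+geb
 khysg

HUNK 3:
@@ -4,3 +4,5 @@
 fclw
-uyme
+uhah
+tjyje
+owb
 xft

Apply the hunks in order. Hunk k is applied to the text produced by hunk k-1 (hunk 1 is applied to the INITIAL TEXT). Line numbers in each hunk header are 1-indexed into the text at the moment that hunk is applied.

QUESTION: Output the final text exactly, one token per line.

Answer: lwc
esoel
obx
fclw
uhah
tjyje
owb
xft
uamv
geb
khysg
rtxy
sdw
ekqpf
oatlx

Derivation:
Hunk 1: at line 8 remove [plkce] add [lenun,khysg] -> 14 lines: lwc esoel obx fclw uyme xft uamv shil lenun khysg rtxy sdw ekqpf oatlx
Hunk 2: at line 7 remove [shil,lenun] add [geb] -> 13 lines: lwc esoel obx fclw uyme xft uamv geb khysg rtxy sdw ekqpf oatlx
Hunk 3: at line 4 remove [uyme] add [uhah,tjyje,owb] -> 15 lines: lwc esoel obx fclw uhah tjyje owb xft uamv geb khysg rtxy sdw ekqpf oatlx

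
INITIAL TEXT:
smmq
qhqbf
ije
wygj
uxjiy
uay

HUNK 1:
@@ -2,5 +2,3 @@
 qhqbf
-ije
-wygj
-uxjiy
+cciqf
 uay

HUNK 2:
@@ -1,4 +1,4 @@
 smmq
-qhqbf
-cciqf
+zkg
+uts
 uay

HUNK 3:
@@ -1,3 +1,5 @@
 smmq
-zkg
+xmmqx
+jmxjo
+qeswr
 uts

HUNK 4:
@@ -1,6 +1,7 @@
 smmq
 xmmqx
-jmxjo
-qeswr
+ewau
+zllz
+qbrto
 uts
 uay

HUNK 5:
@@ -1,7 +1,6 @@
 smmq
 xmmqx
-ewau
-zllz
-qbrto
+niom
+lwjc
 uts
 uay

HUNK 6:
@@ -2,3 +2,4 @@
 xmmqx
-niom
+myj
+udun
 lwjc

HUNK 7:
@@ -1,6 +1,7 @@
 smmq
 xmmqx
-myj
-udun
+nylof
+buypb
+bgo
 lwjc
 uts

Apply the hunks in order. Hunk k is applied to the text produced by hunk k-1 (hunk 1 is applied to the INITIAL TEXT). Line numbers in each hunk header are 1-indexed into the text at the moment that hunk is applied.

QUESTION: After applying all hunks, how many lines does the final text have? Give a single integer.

Answer: 8

Derivation:
Hunk 1: at line 2 remove [ije,wygj,uxjiy] add [cciqf] -> 4 lines: smmq qhqbf cciqf uay
Hunk 2: at line 1 remove [qhqbf,cciqf] add [zkg,uts] -> 4 lines: smmq zkg uts uay
Hunk 3: at line 1 remove [zkg] add [xmmqx,jmxjo,qeswr] -> 6 lines: smmq xmmqx jmxjo qeswr uts uay
Hunk 4: at line 1 remove [jmxjo,qeswr] add [ewau,zllz,qbrto] -> 7 lines: smmq xmmqx ewau zllz qbrto uts uay
Hunk 5: at line 1 remove [ewau,zllz,qbrto] add [niom,lwjc] -> 6 lines: smmq xmmqx niom lwjc uts uay
Hunk 6: at line 2 remove [niom] add [myj,udun] -> 7 lines: smmq xmmqx myj udun lwjc uts uay
Hunk 7: at line 1 remove [myj,udun] add [nylof,buypb,bgo] -> 8 lines: smmq xmmqx nylof buypb bgo lwjc uts uay
Final line count: 8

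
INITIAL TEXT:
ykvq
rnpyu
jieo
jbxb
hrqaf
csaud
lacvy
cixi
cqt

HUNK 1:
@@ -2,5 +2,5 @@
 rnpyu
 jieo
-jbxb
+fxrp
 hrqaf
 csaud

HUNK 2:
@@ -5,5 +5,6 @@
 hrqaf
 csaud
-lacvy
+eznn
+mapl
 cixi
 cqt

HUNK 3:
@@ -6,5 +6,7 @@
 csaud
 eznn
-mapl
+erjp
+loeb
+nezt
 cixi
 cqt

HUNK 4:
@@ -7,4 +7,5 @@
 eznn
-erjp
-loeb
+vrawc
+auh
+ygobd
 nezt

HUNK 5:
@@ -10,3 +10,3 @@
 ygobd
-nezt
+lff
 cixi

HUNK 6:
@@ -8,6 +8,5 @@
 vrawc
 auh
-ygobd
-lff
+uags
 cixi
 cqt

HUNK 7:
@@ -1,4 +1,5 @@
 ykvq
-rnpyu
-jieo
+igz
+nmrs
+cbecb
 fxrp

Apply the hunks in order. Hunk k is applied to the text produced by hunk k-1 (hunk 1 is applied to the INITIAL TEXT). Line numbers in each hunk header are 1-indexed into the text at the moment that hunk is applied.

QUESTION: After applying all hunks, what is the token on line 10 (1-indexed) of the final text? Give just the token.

Answer: auh

Derivation:
Hunk 1: at line 2 remove [jbxb] add [fxrp] -> 9 lines: ykvq rnpyu jieo fxrp hrqaf csaud lacvy cixi cqt
Hunk 2: at line 5 remove [lacvy] add [eznn,mapl] -> 10 lines: ykvq rnpyu jieo fxrp hrqaf csaud eznn mapl cixi cqt
Hunk 3: at line 6 remove [mapl] add [erjp,loeb,nezt] -> 12 lines: ykvq rnpyu jieo fxrp hrqaf csaud eznn erjp loeb nezt cixi cqt
Hunk 4: at line 7 remove [erjp,loeb] add [vrawc,auh,ygobd] -> 13 lines: ykvq rnpyu jieo fxrp hrqaf csaud eznn vrawc auh ygobd nezt cixi cqt
Hunk 5: at line 10 remove [nezt] add [lff] -> 13 lines: ykvq rnpyu jieo fxrp hrqaf csaud eznn vrawc auh ygobd lff cixi cqt
Hunk 6: at line 8 remove [ygobd,lff] add [uags] -> 12 lines: ykvq rnpyu jieo fxrp hrqaf csaud eznn vrawc auh uags cixi cqt
Hunk 7: at line 1 remove [rnpyu,jieo] add [igz,nmrs,cbecb] -> 13 lines: ykvq igz nmrs cbecb fxrp hrqaf csaud eznn vrawc auh uags cixi cqt
Final line 10: auh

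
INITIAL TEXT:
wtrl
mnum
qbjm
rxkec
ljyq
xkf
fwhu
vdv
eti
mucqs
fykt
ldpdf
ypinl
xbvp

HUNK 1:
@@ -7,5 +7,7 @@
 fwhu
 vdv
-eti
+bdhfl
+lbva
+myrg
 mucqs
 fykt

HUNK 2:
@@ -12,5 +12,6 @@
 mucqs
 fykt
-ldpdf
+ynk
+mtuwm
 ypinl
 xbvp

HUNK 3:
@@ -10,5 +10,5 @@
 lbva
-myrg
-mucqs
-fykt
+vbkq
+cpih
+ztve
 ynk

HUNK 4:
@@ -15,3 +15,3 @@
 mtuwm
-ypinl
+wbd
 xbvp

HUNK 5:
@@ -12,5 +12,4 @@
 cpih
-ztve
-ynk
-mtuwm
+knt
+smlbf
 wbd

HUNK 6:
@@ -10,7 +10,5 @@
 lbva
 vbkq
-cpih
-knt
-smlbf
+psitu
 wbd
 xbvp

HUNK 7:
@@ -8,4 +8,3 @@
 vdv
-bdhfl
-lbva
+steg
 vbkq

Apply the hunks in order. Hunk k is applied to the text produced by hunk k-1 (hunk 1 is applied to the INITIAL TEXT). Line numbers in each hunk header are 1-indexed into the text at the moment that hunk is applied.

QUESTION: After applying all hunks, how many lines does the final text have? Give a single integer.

Hunk 1: at line 7 remove [eti] add [bdhfl,lbva,myrg] -> 16 lines: wtrl mnum qbjm rxkec ljyq xkf fwhu vdv bdhfl lbva myrg mucqs fykt ldpdf ypinl xbvp
Hunk 2: at line 12 remove [ldpdf] add [ynk,mtuwm] -> 17 lines: wtrl mnum qbjm rxkec ljyq xkf fwhu vdv bdhfl lbva myrg mucqs fykt ynk mtuwm ypinl xbvp
Hunk 3: at line 10 remove [myrg,mucqs,fykt] add [vbkq,cpih,ztve] -> 17 lines: wtrl mnum qbjm rxkec ljyq xkf fwhu vdv bdhfl lbva vbkq cpih ztve ynk mtuwm ypinl xbvp
Hunk 4: at line 15 remove [ypinl] add [wbd] -> 17 lines: wtrl mnum qbjm rxkec ljyq xkf fwhu vdv bdhfl lbva vbkq cpih ztve ynk mtuwm wbd xbvp
Hunk 5: at line 12 remove [ztve,ynk,mtuwm] add [knt,smlbf] -> 16 lines: wtrl mnum qbjm rxkec ljyq xkf fwhu vdv bdhfl lbva vbkq cpih knt smlbf wbd xbvp
Hunk 6: at line 10 remove [cpih,knt,smlbf] add [psitu] -> 14 lines: wtrl mnum qbjm rxkec ljyq xkf fwhu vdv bdhfl lbva vbkq psitu wbd xbvp
Hunk 7: at line 8 remove [bdhfl,lbva] add [steg] -> 13 lines: wtrl mnum qbjm rxkec ljyq xkf fwhu vdv steg vbkq psitu wbd xbvp
Final line count: 13

Answer: 13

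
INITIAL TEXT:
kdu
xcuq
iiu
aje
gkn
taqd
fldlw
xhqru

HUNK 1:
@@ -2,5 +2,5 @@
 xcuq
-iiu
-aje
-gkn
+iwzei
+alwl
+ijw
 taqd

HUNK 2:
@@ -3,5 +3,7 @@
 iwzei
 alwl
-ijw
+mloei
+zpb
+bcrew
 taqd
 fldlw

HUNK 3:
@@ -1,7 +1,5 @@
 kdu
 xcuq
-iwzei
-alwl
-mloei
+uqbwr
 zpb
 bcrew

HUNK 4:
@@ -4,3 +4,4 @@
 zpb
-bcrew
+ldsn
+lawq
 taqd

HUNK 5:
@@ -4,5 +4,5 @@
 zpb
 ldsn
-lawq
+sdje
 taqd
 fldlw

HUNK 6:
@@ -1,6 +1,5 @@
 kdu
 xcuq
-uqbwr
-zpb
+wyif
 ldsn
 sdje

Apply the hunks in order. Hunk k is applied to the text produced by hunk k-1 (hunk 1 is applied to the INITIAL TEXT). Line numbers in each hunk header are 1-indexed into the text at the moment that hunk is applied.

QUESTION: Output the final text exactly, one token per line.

Hunk 1: at line 2 remove [iiu,aje,gkn] add [iwzei,alwl,ijw] -> 8 lines: kdu xcuq iwzei alwl ijw taqd fldlw xhqru
Hunk 2: at line 3 remove [ijw] add [mloei,zpb,bcrew] -> 10 lines: kdu xcuq iwzei alwl mloei zpb bcrew taqd fldlw xhqru
Hunk 3: at line 1 remove [iwzei,alwl,mloei] add [uqbwr] -> 8 lines: kdu xcuq uqbwr zpb bcrew taqd fldlw xhqru
Hunk 4: at line 4 remove [bcrew] add [ldsn,lawq] -> 9 lines: kdu xcuq uqbwr zpb ldsn lawq taqd fldlw xhqru
Hunk 5: at line 4 remove [lawq] add [sdje] -> 9 lines: kdu xcuq uqbwr zpb ldsn sdje taqd fldlw xhqru
Hunk 6: at line 1 remove [uqbwr,zpb] add [wyif] -> 8 lines: kdu xcuq wyif ldsn sdje taqd fldlw xhqru

Answer: kdu
xcuq
wyif
ldsn
sdje
taqd
fldlw
xhqru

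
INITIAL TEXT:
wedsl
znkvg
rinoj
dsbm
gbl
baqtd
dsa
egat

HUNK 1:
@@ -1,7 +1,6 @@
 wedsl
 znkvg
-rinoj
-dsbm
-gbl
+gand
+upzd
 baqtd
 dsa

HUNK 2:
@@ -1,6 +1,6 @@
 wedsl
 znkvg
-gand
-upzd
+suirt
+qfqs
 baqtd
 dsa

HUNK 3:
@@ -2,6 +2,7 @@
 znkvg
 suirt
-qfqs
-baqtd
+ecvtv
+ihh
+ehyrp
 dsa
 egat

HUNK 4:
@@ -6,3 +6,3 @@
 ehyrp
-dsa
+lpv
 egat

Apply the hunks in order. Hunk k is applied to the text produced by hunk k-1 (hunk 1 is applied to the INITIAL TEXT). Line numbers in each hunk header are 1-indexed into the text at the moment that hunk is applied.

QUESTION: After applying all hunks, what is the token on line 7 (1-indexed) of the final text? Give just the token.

Answer: lpv

Derivation:
Hunk 1: at line 1 remove [rinoj,dsbm,gbl] add [gand,upzd] -> 7 lines: wedsl znkvg gand upzd baqtd dsa egat
Hunk 2: at line 1 remove [gand,upzd] add [suirt,qfqs] -> 7 lines: wedsl znkvg suirt qfqs baqtd dsa egat
Hunk 3: at line 2 remove [qfqs,baqtd] add [ecvtv,ihh,ehyrp] -> 8 lines: wedsl znkvg suirt ecvtv ihh ehyrp dsa egat
Hunk 4: at line 6 remove [dsa] add [lpv] -> 8 lines: wedsl znkvg suirt ecvtv ihh ehyrp lpv egat
Final line 7: lpv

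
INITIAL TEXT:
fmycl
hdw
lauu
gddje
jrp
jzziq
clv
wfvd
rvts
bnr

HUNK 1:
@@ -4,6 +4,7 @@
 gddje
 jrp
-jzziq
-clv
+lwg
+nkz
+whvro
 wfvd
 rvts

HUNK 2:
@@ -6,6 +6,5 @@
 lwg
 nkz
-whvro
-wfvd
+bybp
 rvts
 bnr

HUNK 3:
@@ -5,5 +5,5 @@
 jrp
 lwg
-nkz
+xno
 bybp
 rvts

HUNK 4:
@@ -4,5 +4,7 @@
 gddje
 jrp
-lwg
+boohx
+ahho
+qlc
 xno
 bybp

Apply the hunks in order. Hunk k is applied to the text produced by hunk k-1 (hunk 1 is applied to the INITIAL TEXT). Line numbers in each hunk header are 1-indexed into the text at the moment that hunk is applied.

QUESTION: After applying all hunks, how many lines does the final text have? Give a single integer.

Hunk 1: at line 4 remove [jzziq,clv] add [lwg,nkz,whvro] -> 11 lines: fmycl hdw lauu gddje jrp lwg nkz whvro wfvd rvts bnr
Hunk 2: at line 6 remove [whvro,wfvd] add [bybp] -> 10 lines: fmycl hdw lauu gddje jrp lwg nkz bybp rvts bnr
Hunk 3: at line 5 remove [nkz] add [xno] -> 10 lines: fmycl hdw lauu gddje jrp lwg xno bybp rvts bnr
Hunk 4: at line 4 remove [lwg] add [boohx,ahho,qlc] -> 12 lines: fmycl hdw lauu gddje jrp boohx ahho qlc xno bybp rvts bnr
Final line count: 12

Answer: 12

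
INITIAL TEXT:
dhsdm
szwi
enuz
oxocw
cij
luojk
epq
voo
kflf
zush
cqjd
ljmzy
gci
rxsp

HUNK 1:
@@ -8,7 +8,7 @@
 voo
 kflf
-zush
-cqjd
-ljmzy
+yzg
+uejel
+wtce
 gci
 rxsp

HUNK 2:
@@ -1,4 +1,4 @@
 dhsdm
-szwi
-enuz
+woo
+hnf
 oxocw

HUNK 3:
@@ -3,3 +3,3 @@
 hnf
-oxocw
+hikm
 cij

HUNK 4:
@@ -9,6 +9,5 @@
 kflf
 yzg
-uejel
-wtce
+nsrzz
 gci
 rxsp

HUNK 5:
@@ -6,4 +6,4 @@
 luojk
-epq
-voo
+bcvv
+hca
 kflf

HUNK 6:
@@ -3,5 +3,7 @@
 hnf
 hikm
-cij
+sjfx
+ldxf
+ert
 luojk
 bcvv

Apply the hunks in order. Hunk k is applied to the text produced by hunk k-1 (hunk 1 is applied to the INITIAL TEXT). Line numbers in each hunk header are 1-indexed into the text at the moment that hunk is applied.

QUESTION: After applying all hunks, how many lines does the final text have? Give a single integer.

Answer: 15

Derivation:
Hunk 1: at line 8 remove [zush,cqjd,ljmzy] add [yzg,uejel,wtce] -> 14 lines: dhsdm szwi enuz oxocw cij luojk epq voo kflf yzg uejel wtce gci rxsp
Hunk 2: at line 1 remove [szwi,enuz] add [woo,hnf] -> 14 lines: dhsdm woo hnf oxocw cij luojk epq voo kflf yzg uejel wtce gci rxsp
Hunk 3: at line 3 remove [oxocw] add [hikm] -> 14 lines: dhsdm woo hnf hikm cij luojk epq voo kflf yzg uejel wtce gci rxsp
Hunk 4: at line 9 remove [uejel,wtce] add [nsrzz] -> 13 lines: dhsdm woo hnf hikm cij luojk epq voo kflf yzg nsrzz gci rxsp
Hunk 5: at line 6 remove [epq,voo] add [bcvv,hca] -> 13 lines: dhsdm woo hnf hikm cij luojk bcvv hca kflf yzg nsrzz gci rxsp
Hunk 6: at line 3 remove [cij] add [sjfx,ldxf,ert] -> 15 lines: dhsdm woo hnf hikm sjfx ldxf ert luojk bcvv hca kflf yzg nsrzz gci rxsp
Final line count: 15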